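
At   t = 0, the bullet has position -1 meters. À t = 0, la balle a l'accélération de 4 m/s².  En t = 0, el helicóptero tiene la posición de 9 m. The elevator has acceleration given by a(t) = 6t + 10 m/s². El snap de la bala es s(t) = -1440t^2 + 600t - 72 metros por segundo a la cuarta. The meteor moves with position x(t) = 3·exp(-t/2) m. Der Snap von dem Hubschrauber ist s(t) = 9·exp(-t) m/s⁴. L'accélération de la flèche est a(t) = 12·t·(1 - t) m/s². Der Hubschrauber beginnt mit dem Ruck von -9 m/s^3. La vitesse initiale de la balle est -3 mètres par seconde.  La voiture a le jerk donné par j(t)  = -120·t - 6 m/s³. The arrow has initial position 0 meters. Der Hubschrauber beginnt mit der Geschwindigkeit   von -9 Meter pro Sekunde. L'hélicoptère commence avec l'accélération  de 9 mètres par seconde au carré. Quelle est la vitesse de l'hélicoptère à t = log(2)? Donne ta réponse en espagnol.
Para resolver esto, necesitamos tomar 3 antiderivadas de nuestra ecuación del snap s(t) = 9·exp(-t). Integrando el snap y usando la condición inicial j(0) = -9, obtenemos j(t) = -9·exp(-t). Integrando la sacudida y usando la condición inicial a(0) = 9, obtenemos a(t) = 9·exp(-t). Tomando ∫a(t)dt y aplicando v(0) = -9, encontramos v(t) = -9·exp(-t). Usando v(t) = -9·exp(-t) y sustituyendo t = log(2), encontramos v = -9/2.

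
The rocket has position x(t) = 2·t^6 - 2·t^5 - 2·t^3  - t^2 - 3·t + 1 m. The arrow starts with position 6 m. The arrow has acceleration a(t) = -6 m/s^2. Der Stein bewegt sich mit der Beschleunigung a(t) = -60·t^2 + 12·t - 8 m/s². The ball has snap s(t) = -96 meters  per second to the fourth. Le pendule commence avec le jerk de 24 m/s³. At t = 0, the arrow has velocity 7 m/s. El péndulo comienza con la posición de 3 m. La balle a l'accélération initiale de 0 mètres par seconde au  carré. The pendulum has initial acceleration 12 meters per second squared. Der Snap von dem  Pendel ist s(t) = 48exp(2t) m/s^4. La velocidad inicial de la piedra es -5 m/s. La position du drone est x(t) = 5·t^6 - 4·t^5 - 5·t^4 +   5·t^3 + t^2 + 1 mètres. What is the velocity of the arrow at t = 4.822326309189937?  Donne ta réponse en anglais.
We need to integrate our acceleration equation a(t) = -6 1 time. Integrating acceleration and using the initial condition v(0) = 7, we get v(t) = 7 - 6·t. Using v(t) = 7 - 6·t and substituting t = 4.822326309189937, we find v = -21.9339578551396.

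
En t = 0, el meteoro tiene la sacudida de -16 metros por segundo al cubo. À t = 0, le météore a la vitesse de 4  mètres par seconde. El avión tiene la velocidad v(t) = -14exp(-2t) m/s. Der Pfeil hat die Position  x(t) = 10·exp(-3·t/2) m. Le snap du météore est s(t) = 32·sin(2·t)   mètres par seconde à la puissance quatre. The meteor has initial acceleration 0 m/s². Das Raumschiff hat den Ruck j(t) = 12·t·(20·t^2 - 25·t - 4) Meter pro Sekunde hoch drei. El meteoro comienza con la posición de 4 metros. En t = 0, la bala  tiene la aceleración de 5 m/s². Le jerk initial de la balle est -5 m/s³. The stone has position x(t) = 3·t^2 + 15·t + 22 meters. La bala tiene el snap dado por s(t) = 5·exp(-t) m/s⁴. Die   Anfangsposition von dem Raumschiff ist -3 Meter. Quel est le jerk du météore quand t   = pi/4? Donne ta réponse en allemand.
Wir müssen die Stammfunktion unserer Gleichung für den Snap s(t) = 32·sin(2·t) 1-mal finden. Mit ∫s(t)dt und Anwendung von j(0) = -16, finden wir j(t) = -16·cos(2·t). Wir haben den Ruck j(t) = -16·cos(2·t). Durch Einsetzen von t = pi/4: j(pi/4) = 0.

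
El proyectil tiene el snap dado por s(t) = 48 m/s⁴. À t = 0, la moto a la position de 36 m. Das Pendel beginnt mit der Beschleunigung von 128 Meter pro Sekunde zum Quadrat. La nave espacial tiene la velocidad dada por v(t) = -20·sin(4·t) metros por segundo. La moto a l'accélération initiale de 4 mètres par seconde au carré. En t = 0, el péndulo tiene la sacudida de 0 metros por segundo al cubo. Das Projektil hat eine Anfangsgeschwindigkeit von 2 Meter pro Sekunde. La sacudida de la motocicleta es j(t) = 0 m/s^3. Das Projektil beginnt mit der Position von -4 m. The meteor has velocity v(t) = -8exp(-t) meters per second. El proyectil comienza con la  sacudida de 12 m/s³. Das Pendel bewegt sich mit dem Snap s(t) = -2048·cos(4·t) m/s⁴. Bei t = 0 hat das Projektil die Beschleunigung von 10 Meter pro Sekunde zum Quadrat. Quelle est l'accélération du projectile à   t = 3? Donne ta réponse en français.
Nous devons trouver l'intégrale de notre équation du snap s(t) = 48 2 fois. En prenant ∫s(t)dt et en appliquant j(0) = 12, nous trouvons j(t) = 48·t + 12. En prenant ∫j(t)dt et en appliquant a(0) = 10, nous trouvons a(t) = 24·t^2 + 12·t + 10. Nous avons l'accélération a(t) = 24·t^2 + 12·t + 10. En substituant t = 3: a(3) = 262.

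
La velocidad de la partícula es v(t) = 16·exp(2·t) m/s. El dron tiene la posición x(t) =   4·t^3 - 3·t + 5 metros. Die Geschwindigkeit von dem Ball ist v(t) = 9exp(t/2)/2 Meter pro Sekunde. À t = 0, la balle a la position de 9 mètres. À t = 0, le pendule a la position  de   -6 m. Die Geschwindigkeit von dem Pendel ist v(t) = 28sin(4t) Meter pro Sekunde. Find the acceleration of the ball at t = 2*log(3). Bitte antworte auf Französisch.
Pour résoudre ceci, nous devons prendre 1 dérivée de notre équation de la vitesse v(t) = 9·exp(t/2)/2. La dérivée de la vitesse donne l'accélération: a(t) = 9·exp(t/2)/4. En utilisant a(t) = 9·exp(t/2)/4 et en substituant t = 2*log(3), nous trouvons a = 27/4.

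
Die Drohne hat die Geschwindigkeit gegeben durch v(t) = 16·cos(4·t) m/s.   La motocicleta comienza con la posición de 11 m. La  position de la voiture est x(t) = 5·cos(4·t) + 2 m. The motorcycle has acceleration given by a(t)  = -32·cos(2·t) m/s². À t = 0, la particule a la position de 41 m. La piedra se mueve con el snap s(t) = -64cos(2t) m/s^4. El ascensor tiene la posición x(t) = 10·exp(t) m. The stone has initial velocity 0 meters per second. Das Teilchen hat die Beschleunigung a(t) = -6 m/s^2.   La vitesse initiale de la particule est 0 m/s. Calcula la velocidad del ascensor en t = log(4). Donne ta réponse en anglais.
To solve this, we need to take 1 derivative of our position equation x(t) = 10·exp(t). Differentiating position, we get velocity: v(t) = 10·exp(t). From the given velocity equation v(t) = 10·exp(t), we substitute t = log(4) to get v = 40.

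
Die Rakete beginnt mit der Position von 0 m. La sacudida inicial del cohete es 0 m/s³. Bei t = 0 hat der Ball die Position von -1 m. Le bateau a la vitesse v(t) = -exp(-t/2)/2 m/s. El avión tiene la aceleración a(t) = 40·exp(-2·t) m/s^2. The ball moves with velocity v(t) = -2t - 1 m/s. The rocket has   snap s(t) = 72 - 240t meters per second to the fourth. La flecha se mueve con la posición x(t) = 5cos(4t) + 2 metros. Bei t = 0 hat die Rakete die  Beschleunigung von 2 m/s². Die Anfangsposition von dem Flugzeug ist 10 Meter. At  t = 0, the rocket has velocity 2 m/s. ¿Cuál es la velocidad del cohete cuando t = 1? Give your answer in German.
Wir müssen das Integral unserer Gleichung für den Snap s(t) = 72 - 240·t 3-mal finden. Mit ∫s(t)dt und Anwendung von j(0) = 0, finden wir j(t) = 24·t·(3 - 5·t). Durch Integration von dem Ruck und Verwendung der Anfangsbedingung a(0) = 2, erhalten wir a(t) = -40·t^3 + 36·t^2 + 2. Die Stammfunktion von der Beschleunigung, mit v(0) = 2, ergibt die Geschwindigkeit: v(t) = -10·t^4 + 12·t^3 + 2·t + 2. Mit v(t) = -10·t^4 + 12·t^3 + 2·t + 2 und Einsetzen von t = 1, finden wir v = 6.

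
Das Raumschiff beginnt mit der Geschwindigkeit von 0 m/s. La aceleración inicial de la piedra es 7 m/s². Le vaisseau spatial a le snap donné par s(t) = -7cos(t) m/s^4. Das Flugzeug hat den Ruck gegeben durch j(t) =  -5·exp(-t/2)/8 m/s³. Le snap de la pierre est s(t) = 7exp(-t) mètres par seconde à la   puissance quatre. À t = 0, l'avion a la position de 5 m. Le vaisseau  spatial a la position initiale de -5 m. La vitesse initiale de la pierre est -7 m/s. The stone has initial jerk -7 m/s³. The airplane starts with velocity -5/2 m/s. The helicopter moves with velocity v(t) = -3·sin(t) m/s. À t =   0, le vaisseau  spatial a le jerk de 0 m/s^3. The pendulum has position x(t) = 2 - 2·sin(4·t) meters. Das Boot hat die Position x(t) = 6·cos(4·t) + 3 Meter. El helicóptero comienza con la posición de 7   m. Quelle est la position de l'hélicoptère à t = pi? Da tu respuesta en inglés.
We need to integrate our velocity equation v(t) = -3·sin(t) 1 time. The integral of velocity, with x(0) = 7, gives position: x(t) = 3·cos(t) + 4. Using x(t) = 3·cos(t) + 4 and substituting t = pi, we find x = 1.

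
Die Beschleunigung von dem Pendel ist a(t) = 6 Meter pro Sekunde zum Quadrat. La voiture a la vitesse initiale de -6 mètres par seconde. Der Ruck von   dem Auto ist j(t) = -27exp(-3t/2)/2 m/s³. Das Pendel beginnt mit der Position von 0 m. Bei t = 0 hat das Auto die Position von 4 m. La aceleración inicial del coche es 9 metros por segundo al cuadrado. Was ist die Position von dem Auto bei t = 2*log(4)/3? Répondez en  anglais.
To find the answer, we compute 3 integrals of j(t) = -27·exp(-3·t/2)/2. The integral of jerk, with a(0) = 9, gives acceleration: a(t) = 9·exp(-3·t/2). The integral of acceleration is velocity. Using v(0) = -6, we get v(t) = -6·exp(-3·t/2). Taking ∫v(t)dt and applying x(0) = 4, we find x(t) = 4·exp(-3·t/2). From the given position equation x(t) = 4·exp(-3·t/2), we substitute t = 2*log(4)/3 to get x = 1.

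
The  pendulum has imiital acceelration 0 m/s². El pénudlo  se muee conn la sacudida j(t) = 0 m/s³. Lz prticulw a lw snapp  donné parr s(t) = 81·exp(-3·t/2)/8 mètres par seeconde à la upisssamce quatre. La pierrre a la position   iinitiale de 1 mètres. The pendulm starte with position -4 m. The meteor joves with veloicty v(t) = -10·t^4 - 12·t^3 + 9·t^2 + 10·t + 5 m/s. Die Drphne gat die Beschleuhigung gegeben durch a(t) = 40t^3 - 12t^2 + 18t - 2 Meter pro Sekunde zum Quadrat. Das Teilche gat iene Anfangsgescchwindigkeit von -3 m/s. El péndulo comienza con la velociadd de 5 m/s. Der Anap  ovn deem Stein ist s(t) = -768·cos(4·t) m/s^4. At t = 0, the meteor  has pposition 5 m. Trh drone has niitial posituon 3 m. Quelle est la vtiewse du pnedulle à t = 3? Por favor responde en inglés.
Starting from jerk j(t) = 0, we take 2 integrals. Integrating jerk and using the initial condition a(0) = 0, we get a(t) = 0. Integrating acceleration and using the initial condition v(0) = 5, we get v(t) = 5. From the given velocity equation v(t) = 5, we substitute t = 3 to get v = 5.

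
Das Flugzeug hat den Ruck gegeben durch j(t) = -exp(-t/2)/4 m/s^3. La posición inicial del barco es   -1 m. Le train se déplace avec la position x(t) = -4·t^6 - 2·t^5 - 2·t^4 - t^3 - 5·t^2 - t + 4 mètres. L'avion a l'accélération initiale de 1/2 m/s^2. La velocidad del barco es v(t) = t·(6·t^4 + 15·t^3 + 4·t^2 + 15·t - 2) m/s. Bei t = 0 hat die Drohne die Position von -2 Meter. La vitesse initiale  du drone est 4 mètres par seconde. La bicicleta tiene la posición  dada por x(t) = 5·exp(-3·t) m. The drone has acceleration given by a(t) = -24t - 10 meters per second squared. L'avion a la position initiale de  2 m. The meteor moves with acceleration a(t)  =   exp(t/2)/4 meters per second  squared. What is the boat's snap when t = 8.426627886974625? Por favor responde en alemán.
Ausgehend von der Geschwindigkeit v(t) = t·(6·t^4 + 15·t^3 + 4·t^2 + 15·t - 2), nehmen wir 3 Ableitungen. Durch Ableiten von der Geschwindigkeit erhalten wir die Beschleunigung: a(t) = 6·t^4 + 15·t^3 + 4·t^2 + t·(24·t^3 + 45·t^2 + 8·t + 15) + 15·t - 2. Mit d/dt von a(t) finden wir j(t) = 48·t^3 + 90·t^2 + t·(72·t^2 + 90·t + 8) + 16·t + 30. Durch Ableiten von dem Ruck erhalten wir den Snap: s(t) = 216·t^2 + t·(144·t + 90) + 270·t + 24. Aus der Gleichung für den Snap s(t) = 216·t^2 + t·(144·t + 90) + 270·t + 24, setzen wir t = 8.426627886974625 ein und erhalten s = 28620.4867557047.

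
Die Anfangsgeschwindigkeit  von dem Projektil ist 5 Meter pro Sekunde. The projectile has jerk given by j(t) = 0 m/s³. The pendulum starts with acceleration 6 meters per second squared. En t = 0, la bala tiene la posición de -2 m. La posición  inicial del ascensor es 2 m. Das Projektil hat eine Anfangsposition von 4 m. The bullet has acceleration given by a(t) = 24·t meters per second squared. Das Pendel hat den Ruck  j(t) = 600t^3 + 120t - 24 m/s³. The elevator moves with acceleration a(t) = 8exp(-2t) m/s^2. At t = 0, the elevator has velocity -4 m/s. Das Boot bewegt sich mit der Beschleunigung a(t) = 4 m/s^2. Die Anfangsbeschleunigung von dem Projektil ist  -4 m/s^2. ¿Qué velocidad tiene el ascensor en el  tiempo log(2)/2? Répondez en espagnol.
Para resolver esto, necesitamos tomar 1 integral de nuestra ecuación de la aceleración a(t) = 8·exp(-2·t). Tomando ∫a(t)dt y aplicando v(0) = -4, encontramos v(t) = -4·exp(-2·t). Usando v(t) = -4·exp(-2·t) y sustituyendo t = log(2)/2, encontramos v = -2.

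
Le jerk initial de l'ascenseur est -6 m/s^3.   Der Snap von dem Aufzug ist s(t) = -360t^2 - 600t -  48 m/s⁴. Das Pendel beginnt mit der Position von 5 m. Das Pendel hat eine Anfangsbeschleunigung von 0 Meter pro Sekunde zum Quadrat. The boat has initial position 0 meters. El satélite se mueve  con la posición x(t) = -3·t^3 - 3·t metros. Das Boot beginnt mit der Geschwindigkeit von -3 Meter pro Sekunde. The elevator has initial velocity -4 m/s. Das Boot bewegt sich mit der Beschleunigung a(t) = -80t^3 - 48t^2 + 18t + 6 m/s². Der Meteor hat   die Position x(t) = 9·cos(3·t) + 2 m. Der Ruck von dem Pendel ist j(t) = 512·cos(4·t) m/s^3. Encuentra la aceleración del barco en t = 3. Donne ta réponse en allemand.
Wir haben die Beschleunigung a(t) = -80·t^3 - 48·t^2 + 18·t + 6. Durch Einsetzen von t = 3: a(3) = -2532.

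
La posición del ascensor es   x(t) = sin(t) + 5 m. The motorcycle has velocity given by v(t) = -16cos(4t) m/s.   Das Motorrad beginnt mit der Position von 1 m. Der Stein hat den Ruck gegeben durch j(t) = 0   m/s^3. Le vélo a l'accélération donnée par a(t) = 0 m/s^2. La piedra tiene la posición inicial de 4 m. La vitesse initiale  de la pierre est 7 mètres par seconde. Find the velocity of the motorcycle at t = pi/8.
Using v(t) = -16·cos(4·t) and substituting t = pi/8, we find v = 0.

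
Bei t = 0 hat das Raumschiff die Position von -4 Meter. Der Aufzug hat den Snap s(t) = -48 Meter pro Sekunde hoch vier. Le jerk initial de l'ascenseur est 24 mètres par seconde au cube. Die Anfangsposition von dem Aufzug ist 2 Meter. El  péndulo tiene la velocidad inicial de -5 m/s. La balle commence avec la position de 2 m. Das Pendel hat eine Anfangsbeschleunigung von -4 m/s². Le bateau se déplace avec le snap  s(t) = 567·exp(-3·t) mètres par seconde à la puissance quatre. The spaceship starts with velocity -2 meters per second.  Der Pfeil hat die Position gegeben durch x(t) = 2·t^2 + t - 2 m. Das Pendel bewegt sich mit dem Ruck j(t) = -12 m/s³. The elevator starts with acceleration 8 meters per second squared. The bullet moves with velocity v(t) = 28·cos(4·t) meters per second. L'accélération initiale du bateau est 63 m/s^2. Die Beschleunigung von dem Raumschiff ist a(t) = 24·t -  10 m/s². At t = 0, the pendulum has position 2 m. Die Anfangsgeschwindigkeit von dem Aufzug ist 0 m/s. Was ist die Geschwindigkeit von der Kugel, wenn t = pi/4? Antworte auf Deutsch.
Wir haben die Geschwindigkeit v(t) = 28·cos(4·t). Durch Einsetzen von t = pi/4: v(pi/4) = -28.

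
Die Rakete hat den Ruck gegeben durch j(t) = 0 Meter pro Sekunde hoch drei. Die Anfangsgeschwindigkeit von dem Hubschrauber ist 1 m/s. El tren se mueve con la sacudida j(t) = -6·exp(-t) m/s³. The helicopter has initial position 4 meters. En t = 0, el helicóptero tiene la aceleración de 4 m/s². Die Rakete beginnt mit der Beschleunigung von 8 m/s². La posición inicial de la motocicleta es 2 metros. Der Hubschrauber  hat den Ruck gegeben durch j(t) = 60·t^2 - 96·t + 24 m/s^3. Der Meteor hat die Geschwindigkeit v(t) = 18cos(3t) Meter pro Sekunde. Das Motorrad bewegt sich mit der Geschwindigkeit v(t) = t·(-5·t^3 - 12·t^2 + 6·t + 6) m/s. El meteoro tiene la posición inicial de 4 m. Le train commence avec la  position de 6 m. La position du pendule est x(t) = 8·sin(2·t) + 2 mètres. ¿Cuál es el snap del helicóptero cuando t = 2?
Para resolver esto, necesitamos tomar 1 derivada de nuestra ecuación de la sacudida j(t) = 60·t^2 - 96·t + 24. Tomando d/dt de j(t), encontramos s(t) = 120·t - 96. Usando s(t) = 120·t - 96 y sustituyendo t = 2, encontramos s = 144.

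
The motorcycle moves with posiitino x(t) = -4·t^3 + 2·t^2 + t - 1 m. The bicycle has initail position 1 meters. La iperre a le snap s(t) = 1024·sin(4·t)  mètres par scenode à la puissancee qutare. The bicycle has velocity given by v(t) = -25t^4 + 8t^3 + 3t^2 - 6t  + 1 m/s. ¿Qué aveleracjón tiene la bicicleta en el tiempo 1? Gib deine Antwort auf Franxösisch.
Nous devons dériver notre équation de la vitesse v(t) = -25·t^4 + 8·t^3 + 3·t^2 - 6·t + 1 1 fois. En prenant d/dt de v(t), nous trouvons a(t) = -100·t^3 + 24·t^2 + 6·t - 6. De l'équation de l'accélération a(t) = -100·t^3 + 24·t^2 + 6·t - 6, nous substituons t = 1 pour obtenir a = -76.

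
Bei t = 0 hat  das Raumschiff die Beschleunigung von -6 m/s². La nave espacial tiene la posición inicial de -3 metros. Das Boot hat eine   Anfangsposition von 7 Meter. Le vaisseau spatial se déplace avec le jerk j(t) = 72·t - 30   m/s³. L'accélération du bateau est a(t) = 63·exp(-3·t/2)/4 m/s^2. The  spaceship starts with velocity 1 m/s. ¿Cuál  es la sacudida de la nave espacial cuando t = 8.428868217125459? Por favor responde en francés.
Nous avons le jerk j(t) = 72·t - 30. En substituant t = 8.428868217125459: j(8.428868217125459) = 576.878511633033.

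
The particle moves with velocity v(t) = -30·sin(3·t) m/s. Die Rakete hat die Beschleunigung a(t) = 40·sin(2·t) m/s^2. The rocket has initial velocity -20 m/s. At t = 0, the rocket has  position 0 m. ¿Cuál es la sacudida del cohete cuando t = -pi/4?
Partiendo de la aceleración a(t) = 40·sin(2·t), tomamos 1 derivada. La derivada de la aceleración da la sacudida: j(t) = 80·cos(2·t). Tenemos la sacudida j(t) = 80·cos(2·t). Sustituyendo t = -pi/4: j(-pi/4) = 0.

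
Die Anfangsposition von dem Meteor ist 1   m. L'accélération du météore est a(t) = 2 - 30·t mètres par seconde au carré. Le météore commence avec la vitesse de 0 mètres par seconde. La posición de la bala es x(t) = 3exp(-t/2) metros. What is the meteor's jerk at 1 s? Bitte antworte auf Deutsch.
Ausgehend von der Beschleunigung a(t) = 2 - 30·t, nehmen wir 1 Ableitung. Mit d/dt von a(t) finden wir j(t) = -30. Mit j(t) = -30 und Einsetzen von t = 1, finden wir j = -30.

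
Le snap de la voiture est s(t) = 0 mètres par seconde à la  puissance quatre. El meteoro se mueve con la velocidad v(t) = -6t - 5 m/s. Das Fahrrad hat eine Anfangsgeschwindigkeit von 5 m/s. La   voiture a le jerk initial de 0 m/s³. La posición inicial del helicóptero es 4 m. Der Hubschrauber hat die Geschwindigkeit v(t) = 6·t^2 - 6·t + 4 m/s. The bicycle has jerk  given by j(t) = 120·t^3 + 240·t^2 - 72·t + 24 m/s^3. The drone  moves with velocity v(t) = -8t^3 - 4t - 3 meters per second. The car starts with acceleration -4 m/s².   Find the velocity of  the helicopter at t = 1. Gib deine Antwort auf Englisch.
Using v(t) = 6·t^2 - 6·t + 4 and substituting t = 1, we find v = 4.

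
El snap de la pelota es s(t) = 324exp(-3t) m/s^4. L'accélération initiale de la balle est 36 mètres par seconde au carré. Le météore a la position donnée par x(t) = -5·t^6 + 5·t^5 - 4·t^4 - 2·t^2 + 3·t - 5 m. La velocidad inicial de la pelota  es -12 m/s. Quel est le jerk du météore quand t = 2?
En partant de la position x(t) = -5·t^6 + 5·t^5 - 4·t^4 - 2·t^2 + 3·t - 5, nous prenons 3 dérivées. La dérivée de la position donne la vitesse: v(t) = -30·t^5 + 25·t^4 - 16·t^3 - 4·t + 3. En dérivant la vitesse, nous obtenons l'accélération: a(t) = -150·t^4 + 100·t^3 - 48·t^2 - 4. En prenant d/dt de a(t), nous trouvons j(t) = -600·t^3 + 300·t^2 - 96·t. Nous avons le jerk j(t) = -600·t^3 + 300·t^2 - 96·t. En substituant t = 2: j(2) = -3792.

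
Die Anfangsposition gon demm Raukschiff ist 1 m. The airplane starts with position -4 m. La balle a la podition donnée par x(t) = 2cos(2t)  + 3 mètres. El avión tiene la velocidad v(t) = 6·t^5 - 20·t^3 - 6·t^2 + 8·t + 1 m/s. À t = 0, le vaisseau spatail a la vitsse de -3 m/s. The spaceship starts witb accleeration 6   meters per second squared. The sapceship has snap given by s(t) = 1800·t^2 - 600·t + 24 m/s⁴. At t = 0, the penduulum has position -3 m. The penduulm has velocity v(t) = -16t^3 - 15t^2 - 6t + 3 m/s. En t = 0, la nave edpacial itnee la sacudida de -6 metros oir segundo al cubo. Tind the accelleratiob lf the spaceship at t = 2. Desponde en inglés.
We must find the integral of our snap equation s(t) = 1800·t^2 - 600·t + 24 2 times. The integral of snap, with j(0) = -6, gives jerk: j(t) = 600·t^3 - 300·t^2 + 24·t - 6. Finding the integral of j(t) and using a(0) = 6: a(t) = 150·t^4 - 100·t^3 + 12·t^2 - 6·t + 6. We have acceleration a(t) = 150·t^4 - 100·t^3 + 12·t^2 - 6·t + 6. Substituting t = 2: a(2) = 1642.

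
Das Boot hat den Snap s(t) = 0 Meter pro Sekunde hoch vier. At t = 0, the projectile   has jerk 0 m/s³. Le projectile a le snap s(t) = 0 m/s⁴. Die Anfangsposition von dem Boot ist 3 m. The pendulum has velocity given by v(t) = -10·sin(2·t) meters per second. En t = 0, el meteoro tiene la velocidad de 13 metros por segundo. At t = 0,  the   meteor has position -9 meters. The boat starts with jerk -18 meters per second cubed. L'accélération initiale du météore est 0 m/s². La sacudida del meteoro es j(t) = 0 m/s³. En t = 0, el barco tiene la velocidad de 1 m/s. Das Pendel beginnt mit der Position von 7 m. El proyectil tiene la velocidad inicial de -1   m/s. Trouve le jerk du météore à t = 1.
En utilisant j(t) = 0 et en substituant t = 1, nous trouvons j = 0.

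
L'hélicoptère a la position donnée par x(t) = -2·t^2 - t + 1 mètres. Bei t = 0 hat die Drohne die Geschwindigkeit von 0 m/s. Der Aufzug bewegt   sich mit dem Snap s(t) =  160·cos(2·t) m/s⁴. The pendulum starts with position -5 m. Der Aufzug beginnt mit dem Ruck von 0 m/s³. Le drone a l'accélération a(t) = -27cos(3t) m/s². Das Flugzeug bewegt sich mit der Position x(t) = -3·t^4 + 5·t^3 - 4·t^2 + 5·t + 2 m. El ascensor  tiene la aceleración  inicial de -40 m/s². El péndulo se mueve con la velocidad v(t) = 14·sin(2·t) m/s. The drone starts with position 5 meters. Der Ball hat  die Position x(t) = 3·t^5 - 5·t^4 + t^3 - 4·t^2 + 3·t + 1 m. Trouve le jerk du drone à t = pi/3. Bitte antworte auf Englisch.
We must differentiate our acceleration equation a(t) = -27·cos(3·t) 1 time. The derivative of acceleration gives jerk: j(t) = 81·sin(3·t). Using j(t) = 81·sin(3·t) and substituting t = pi/3, we find j = 0.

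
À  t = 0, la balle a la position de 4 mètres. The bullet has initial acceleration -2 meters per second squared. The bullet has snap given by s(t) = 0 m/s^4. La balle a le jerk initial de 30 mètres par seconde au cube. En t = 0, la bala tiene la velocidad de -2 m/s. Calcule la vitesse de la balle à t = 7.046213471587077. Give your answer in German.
Wir müssen unsere Gleichung für den Snap s(t) = 0 3-mal integrieren. Durch Integration von dem Snap und Verwendung der Anfangsbedingung j(0) = 30, erhalten wir j(t) = 30. Durch Integration von dem Ruck und Verwendung der Anfangsbedingung a(0) = -2, erhalten wir a(t) = 30·t - 2. Die Stammfunktion von der Beschleunigung, mit v(0) = -2, ergibt die Geschwindigkeit: v(t) = 15·t^2 - 2·t - 2. Aus der Gleichung für die Geschwindigkeit v(t) = 15·t^2 - 2·t - 2, setzen wir t = 7.046213471587077 ein und erhalten v = 728.644437364454.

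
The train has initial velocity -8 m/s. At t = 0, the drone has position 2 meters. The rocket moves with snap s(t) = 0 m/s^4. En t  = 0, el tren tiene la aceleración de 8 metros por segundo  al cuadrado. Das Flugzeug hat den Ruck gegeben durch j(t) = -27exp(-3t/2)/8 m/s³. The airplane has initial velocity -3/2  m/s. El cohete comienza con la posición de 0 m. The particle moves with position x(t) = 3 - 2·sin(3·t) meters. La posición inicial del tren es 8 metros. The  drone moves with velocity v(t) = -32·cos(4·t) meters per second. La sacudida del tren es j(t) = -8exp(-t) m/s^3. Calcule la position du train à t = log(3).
Nous devons trouver la primitive de notre équation du jerk j(t) = -8·exp(-t) 3 fois. L'intégrale du jerk est l'accélération. En utilisant a(0) = 8, nous obtenons a(t) = 8·exp(-t). La primitive de l'accélération, avec v(0) = -8, donne la vitesse: v(t) = -8·exp(-t). L'intégrale de la vitesse, avec x(0) = 8, donne la position: x(t) = 8·exp(-t). En utilisant x(t) = 8·exp(-t) et en substituant t = log(3), nous trouvons x = 8/3.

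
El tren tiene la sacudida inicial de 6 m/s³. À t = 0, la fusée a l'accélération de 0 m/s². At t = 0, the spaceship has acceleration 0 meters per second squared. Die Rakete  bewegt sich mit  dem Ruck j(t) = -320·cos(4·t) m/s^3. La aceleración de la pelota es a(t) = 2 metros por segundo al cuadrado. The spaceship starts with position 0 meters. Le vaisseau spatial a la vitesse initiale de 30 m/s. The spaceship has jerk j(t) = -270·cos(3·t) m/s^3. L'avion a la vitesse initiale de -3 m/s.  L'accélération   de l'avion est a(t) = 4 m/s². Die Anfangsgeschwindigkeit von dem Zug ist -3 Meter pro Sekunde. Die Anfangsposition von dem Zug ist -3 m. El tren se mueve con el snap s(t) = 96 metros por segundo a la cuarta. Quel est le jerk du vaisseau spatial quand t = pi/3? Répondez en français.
De l'équation du jerk j(t) = -270·cos(3·t), nous substituons t = pi/3 pour obtenir j = 270.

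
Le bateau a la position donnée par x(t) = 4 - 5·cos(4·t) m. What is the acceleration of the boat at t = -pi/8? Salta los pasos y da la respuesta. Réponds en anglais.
At t = -pi/8, a = 0.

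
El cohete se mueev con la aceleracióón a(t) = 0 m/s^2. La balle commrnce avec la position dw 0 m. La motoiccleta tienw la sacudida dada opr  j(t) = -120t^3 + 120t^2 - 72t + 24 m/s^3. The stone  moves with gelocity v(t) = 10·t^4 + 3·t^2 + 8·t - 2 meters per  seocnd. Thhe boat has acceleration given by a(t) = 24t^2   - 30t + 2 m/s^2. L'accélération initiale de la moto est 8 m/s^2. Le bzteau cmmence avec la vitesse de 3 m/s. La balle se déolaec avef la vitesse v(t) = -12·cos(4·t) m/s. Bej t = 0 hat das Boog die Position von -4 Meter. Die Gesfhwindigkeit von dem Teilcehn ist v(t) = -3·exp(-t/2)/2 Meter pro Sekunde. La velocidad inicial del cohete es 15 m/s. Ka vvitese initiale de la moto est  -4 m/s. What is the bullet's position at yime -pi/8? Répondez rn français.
Nous devons intégrer notre équation de la vitesse v(t) = -12·cos(4·t) 1 fois. La primitive de la vitesse est la position. En utilisant x(0) = 0, nous obtenons x(t) = -3·sin(4·t). De l'équation de la position x(t) = -3·sin(4·t), nous substituons t = -pi/8 pour obtenir x = 3.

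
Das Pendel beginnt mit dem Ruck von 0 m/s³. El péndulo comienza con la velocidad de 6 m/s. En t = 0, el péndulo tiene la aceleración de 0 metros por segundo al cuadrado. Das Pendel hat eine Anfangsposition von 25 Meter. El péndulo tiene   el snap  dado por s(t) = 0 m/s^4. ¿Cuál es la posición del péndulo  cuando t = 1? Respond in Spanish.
Necesitamos integrar nuestra ecuación del snap s(t) = 0 4 veces. Tomando ∫s(t)dt y aplicando j(0) = 0, encontramos j(t) = 0. Integrando la sacudida y usando la condición inicial a(0) = 0, obtenemos a(t) = 0. La antiderivada de la aceleración es la velocidad. Usando v(0) = 6, obtenemos v(t) = 6. Tomando ∫v(t)dt y aplicando x(0) = 25, encontramos x(t) = 6·t + 25. Usando x(t) = 6·t + 25 y sustituyendo t = 1, encontramos x = 31.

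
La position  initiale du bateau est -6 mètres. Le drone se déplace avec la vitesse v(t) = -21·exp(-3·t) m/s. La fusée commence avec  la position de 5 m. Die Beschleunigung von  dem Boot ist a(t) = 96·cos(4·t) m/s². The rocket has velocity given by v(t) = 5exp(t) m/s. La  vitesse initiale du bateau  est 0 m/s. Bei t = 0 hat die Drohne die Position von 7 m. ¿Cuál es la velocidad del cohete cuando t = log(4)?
De la ecuación de la velocidad v(t) = 5·exp(t), sustituimos t = log(4) para obtener v = 20.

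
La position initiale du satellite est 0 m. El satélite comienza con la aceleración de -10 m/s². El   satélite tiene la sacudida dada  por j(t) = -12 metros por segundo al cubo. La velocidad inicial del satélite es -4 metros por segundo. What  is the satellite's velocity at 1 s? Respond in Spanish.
Debemos encontrar la antiderivada de nuestra ecuación de la sacudida j(t) = -12 2 veces. Integrando la sacudida y usando la condición inicial a(0) = -10, obtenemos a(t) = -12·t - 10. La antiderivada de la aceleración es la velocidad. Usando v(0) = -4, obtenemos v(t) = -6·t^2 - 10·t - 4. Tenemos la velocidad v(t) = -6·t^2 - 10·t - 4. Sustituyendo t = 1: v(1) = -20.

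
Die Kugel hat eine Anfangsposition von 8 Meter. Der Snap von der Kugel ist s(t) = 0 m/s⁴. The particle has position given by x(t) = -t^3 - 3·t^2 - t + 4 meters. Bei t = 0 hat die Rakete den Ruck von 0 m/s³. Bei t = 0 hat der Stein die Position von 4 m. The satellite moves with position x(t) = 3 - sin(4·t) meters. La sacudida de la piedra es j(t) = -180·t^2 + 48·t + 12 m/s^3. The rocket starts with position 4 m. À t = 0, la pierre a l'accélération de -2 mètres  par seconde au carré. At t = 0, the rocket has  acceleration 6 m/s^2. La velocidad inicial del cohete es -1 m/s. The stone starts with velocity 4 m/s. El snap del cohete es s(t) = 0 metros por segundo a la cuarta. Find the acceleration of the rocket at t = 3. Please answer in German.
Um dies zu lösen, müssen wir 2 Integrale unserer Gleichung für den Snap s(t) = 0 finden. Durch Integration von dem Snap und Verwendung der Anfangsbedingung j(0) = 0, erhalten wir j(t) = 0. Durch Integration von dem Ruck und Verwendung der Anfangsbedingung a(0) = 6, erhalten wir a(t) = 6. Wir haben die Beschleunigung a(t) = 6. Durch Einsetzen von t = 3: a(3) = 6.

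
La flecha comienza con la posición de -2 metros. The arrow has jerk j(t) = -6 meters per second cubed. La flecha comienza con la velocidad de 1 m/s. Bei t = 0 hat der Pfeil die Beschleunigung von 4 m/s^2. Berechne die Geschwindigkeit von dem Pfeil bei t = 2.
Wir müssen das Integral unserer Gleichung für den Ruck j(t) = -6 2-mal finden. Mit ∫j(t)dt und Anwendung von a(0) = 4, finden wir a(t) = 4 - 6·t. Durch Integration von der Beschleunigung und Verwendung der Anfangsbedingung v(0) = 1, erhalten wir v(t) = -3·t^2 + 4·t + 1. Aus der Gleichung für die Geschwindigkeit v(t) = -3·t^2 + 4·t + 1, setzen wir t = 2 ein und erhalten v = -3.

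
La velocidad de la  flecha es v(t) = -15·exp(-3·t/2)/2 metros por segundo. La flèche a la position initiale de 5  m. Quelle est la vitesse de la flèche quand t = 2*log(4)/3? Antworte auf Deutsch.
Mit v(t) = -15·exp(-3·t/2)/2 und Einsetzen von t = 2*log(4)/3, finden wir v = -15/8.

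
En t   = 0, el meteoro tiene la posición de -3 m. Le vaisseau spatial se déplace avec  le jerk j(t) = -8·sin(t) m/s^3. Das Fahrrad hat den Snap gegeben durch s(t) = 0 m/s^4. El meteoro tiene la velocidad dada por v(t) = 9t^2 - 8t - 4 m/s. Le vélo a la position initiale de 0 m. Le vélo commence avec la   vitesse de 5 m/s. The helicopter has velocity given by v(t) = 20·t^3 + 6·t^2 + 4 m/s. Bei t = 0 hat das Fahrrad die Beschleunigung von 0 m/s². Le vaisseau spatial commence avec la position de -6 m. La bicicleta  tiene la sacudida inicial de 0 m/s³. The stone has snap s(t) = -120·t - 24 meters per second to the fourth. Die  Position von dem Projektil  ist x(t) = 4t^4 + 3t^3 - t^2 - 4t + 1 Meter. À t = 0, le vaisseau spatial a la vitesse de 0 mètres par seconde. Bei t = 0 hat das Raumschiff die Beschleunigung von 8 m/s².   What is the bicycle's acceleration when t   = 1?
To solve this, we need to take 2 antiderivatives of our snap equation s(t) = 0. Taking ∫s(t)dt and applying j(0) = 0, we find j(t) = 0. Integrating jerk and using the initial condition a(0) = 0, we get a(t) = 0. Using a(t) = 0 and substituting t = 1, we find a = 0.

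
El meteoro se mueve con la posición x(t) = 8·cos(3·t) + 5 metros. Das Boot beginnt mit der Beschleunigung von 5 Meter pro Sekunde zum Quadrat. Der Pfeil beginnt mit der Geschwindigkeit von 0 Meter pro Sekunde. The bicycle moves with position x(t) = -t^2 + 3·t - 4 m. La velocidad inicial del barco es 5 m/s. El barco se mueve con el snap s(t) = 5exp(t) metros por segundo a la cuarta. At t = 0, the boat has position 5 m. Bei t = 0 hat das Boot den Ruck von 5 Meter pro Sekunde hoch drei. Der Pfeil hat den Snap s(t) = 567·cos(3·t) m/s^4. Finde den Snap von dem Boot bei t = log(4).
Aus der Gleichung für den Snap s(t) = 5·exp(t), setzen wir t = log(4) ein und erhalten s = 20.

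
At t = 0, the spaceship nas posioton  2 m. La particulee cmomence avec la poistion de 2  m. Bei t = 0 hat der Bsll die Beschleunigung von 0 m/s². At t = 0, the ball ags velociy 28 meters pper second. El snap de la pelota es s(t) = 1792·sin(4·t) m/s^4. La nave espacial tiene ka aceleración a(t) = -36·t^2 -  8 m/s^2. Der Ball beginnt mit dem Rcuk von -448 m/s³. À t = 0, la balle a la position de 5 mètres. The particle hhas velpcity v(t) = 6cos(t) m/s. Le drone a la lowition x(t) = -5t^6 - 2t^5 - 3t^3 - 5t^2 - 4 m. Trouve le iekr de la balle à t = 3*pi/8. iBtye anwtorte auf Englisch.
We must find the antiderivative of our snap equation s(t) = 1792·sin(4·t) 1 time. Taking ∫s(t)dt and applying j(0) = -448, we find j(t) = -448·cos(4·t). We have jerk j(t) = -448·cos(4·t). Substituting t = 3*pi/8: j(3*pi/8) = 0.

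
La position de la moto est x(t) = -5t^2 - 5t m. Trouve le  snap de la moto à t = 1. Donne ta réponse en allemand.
Um dies zu lösen, müssen wir 4 Ableitungen unserer Gleichung für die Position x(t) = -5·t^2 - 5·t nehmen. Durch Ableiten von der Position erhalten wir die Geschwindigkeit: v(t) = -10·t - 5. Durch Ableiten von der Geschwindigkeit erhalten wir die Beschleunigung: a(t) = -10. Die Ableitung von der Beschleunigung ergibt den Ruck: j(t) = 0. Die Ableitung von dem Ruck ergibt den Snap: s(t) = 0. Mit s(t) = 0 und Einsetzen von t = 1, finden wir s = 0.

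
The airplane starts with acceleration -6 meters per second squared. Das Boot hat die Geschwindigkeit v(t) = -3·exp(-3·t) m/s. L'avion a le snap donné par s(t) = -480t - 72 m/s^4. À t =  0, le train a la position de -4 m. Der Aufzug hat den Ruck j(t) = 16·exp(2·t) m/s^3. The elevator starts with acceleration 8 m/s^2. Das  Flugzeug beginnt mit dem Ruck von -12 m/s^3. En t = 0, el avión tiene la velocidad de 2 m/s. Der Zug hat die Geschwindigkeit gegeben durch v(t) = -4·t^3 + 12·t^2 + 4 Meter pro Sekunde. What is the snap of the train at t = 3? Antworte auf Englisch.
We must differentiate our velocity equation v(t) = -4·t^3 + 12·t^2 + 4 3 times. Differentiating velocity, we get acceleration: a(t) = -12·t^2 + 24·t. Taking d/dt of a(t), we find j(t) = 24 - 24·t. Differentiating jerk, we get snap: s(t) = -24. From the given snap equation s(t) = -24, we substitute t = 3 to get s = -24.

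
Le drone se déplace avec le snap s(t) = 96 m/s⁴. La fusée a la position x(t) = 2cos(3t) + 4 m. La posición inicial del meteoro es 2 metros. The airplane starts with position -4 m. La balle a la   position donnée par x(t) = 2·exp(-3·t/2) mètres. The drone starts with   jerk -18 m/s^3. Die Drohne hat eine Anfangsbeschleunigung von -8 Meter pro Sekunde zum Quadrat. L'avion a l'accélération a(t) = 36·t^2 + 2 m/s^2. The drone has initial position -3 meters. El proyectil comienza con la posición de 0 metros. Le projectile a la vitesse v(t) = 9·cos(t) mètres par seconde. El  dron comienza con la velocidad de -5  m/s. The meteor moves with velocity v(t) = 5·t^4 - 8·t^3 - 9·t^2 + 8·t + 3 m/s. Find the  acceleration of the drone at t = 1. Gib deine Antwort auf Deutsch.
Um dies zu lösen, müssen wir 2 Integrale unserer Gleichung für den Snap s(t) = 96 finden. Das Integral von dem Snap, mit j(0) = -18, ergibt den Ruck: j(t) = 96·t - 18. Durch Integration von dem Ruck und Verwendung der Anfangsbedingung a(0) = -8, erhalten wir a(t) = 48·t^2 - 18·t - 8. Aus der Gleichung für die Beschleunigung a(t) = 48·t^2 - 18·t - 8, setzen wir t = 1 ein und erhalten a = 22.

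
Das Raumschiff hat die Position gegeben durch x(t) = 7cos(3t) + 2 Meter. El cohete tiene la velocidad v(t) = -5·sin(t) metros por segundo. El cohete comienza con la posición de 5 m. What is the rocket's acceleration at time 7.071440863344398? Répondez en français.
Pour résoudre ceci, nous devons prendre 1 dérivée de notre équation de la vitesse v(t) = -5·sin(t). En dérivant la vitesse, nous obtenons l'accélération: a(t) = -5·cos(t). Nous avons l'accélération a(t) = -5·cos(t). En substituant t = 7.071440863344398: a(7.071440863344398) = -3.52541707740293.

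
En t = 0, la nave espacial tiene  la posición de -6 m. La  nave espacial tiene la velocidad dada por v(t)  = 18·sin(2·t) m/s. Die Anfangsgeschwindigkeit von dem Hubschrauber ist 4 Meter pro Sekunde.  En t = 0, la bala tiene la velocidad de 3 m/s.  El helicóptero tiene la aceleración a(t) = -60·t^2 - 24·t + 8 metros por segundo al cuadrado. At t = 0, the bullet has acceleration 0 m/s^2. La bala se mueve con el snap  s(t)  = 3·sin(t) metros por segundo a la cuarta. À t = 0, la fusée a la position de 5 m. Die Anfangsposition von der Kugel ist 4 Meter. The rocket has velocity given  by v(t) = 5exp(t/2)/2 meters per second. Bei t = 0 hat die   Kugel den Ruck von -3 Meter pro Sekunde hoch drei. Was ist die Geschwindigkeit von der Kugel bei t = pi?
Wir müssen das Integral unserer Gleichung für den Snap s(t) = 3·sin(t) 3-mal finden. Die Stammfunktion von dem Snap, mit j(0) = -3, ergibt den Ruck: j(t) = -3·cos(t). Durch Integration von dem Ruck und Verwendung der Anfangsbedingung a(0) = 0, erhalten wir a(t) = -3·sin(t). Die Stammfunktion von der Beschleunigung, mit v(0) = 3, ergibt die Geschwindigkeit: v(t) = 3·cos(t). Wir haben die Geschwindigkeit v(t) = 3·cos(t). Durch Einsetzen von t = pi: v(pi) = -3.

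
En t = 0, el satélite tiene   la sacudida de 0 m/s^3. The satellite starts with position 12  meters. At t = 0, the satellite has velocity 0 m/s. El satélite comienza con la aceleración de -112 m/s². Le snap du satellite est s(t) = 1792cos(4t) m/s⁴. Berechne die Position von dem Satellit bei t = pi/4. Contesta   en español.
Partiendo del snap s(t) = 1792·cos(4·t), tomamos 4 antiderivadas. La antiderivada del snap es la sacudida. Usando j(0) = 0, obtenemos j(t) = 448·sin(4·t). La antiderivada de la sacudida es la aceleración. Usando a(0) = -112, obtenemos a(t) = -112·cos(4·t). La antiderivada de la aceleración, con v(0) = 0, da la velocidad: v(t) = -28·sin(4·t). La antiderivada de la velocidad es la posición. Usando x(0) = 12, obtenemos x(t) = 7·cos(4·t) + 5. De la ecuación de la posición x(t) = 7·cos(4·t) + 5, sustituimos t = pi/4 para obtener x = -2.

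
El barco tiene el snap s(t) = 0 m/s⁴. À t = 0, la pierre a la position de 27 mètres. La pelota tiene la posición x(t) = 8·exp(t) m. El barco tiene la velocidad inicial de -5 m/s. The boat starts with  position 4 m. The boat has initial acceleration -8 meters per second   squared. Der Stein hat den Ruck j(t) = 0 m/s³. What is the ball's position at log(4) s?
Using x(t) = 8·exp(t) and substituting t = log(4), we find x = 32.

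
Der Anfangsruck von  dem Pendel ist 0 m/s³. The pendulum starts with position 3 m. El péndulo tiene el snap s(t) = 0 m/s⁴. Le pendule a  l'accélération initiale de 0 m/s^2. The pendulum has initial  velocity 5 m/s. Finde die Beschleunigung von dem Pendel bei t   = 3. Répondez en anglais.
To solve this, we need to take 2 antiderivatives of our snap equation s(t) = 0. Taking ∫s(t)dt and applying j(0) = 0, we find j(t) = 0. The antiderivative of jerk, with a(0) = 0, gives acceleration: a(t) = 0. We have acceleration a(t) = 0. Substituting t = 3: a(3) = 0.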